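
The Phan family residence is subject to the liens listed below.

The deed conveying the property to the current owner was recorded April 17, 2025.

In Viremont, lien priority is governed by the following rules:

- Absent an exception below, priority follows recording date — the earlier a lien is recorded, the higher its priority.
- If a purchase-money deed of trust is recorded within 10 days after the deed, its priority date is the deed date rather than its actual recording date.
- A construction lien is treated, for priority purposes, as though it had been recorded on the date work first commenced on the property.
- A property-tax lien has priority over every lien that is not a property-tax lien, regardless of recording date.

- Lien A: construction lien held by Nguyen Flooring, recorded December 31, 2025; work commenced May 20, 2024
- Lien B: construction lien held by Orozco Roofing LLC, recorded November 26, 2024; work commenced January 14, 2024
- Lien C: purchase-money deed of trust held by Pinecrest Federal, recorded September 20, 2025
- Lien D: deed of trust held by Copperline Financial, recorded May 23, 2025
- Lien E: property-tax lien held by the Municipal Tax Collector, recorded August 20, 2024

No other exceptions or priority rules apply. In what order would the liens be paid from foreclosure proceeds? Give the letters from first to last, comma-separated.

E, B, A, D, C

First, effective dates: A relates back to May 20, 2024 (work commenced); B relates back to January 14, 2024 (work commenced); C was recorded 156 days after the deed — beyond 10 days — so no relation-back applies.
E is a property-tax lien, so it outranks all other liens regardless of date.
Among the remaining liens, by effective date: B (January 14, 2024), A (May 20, 2024), D (May 23, 2025), C (September 20, 2025).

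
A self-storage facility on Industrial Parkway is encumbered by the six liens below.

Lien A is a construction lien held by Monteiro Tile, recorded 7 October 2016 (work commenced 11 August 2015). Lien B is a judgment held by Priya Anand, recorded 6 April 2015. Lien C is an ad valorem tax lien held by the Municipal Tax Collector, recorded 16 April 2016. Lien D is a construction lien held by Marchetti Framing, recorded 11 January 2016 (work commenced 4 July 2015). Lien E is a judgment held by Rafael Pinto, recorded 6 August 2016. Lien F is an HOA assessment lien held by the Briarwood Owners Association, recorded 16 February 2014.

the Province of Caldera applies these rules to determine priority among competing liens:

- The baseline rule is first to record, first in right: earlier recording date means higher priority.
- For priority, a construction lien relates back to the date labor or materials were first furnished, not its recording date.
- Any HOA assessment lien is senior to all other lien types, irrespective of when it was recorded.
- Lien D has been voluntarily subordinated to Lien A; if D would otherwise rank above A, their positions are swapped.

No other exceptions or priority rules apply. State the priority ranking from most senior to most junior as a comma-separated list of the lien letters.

Adjusting effective dates: A relates back to 11 August 2015 (work commenced); D relates back to 4 July 2015 (work commenced).
F, as an HOA assessment lien, has superpriority and ranks first.
Among the remaining liens, by effective date: B (6 April 2015), D (4 July 2015), A (11 August 2015), C (16 April 2016), E (6 August 2016).
The subordination applies — D was senior to A — so D and A swap.

F, B, A, D, C, E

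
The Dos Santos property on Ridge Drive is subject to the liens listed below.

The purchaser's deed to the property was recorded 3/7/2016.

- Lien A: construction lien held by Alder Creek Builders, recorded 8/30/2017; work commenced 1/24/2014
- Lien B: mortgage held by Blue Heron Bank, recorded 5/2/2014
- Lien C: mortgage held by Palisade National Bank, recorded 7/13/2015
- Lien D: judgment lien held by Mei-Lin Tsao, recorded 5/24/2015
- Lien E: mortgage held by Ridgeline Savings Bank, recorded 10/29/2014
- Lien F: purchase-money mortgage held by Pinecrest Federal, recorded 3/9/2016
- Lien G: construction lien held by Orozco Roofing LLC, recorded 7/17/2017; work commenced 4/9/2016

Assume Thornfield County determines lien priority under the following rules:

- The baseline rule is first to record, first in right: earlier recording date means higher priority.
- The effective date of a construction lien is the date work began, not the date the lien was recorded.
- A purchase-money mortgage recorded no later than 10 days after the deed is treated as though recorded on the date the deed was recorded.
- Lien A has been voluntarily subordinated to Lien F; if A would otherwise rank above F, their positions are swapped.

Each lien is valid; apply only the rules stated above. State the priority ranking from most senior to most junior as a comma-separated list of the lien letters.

F, B, E, D, C, A, G

Effective dates after the stated exceptions: A's effective date is 1/24/2014, when work began; F's effective date is the deed date, 3/7/2016; G is treated as recorded 4/9/2016, the work-commencement date.
By effective date: A (1/24/2014), B (5/2/2014), E (10/29/2014), D (5/24/2015), C (7/13/2015), F (3/7/2016), G (4/9/2016).
The subordination applies — A was senior to F — so A and F swap.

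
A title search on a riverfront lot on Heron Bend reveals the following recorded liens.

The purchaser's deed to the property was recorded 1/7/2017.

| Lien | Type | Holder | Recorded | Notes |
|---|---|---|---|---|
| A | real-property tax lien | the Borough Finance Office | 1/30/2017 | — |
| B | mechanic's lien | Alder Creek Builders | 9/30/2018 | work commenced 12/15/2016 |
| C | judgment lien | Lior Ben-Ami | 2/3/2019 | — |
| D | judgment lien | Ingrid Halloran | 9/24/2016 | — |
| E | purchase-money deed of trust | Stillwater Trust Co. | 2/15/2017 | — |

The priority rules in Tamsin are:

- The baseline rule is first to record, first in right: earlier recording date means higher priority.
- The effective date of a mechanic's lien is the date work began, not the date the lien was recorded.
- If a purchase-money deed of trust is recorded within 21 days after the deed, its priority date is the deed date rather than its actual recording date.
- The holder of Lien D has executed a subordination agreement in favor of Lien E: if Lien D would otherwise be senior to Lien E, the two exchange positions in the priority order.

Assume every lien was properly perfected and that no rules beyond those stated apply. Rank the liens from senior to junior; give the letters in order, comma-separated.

First, effective dates: B is treated as recorded 12/15/2016, the work-commencement date; E was recorded 39 days after the deed, outside the 21-day window, so it keeps its recording date.
Ordering by effective date: D (9/24/2016), B (12/15/2016), A (1/30/2017), E (2/15/2017), C (2/3/2019).
D is senior to E before the subordination, so the two trade places.

E, B, A, D, C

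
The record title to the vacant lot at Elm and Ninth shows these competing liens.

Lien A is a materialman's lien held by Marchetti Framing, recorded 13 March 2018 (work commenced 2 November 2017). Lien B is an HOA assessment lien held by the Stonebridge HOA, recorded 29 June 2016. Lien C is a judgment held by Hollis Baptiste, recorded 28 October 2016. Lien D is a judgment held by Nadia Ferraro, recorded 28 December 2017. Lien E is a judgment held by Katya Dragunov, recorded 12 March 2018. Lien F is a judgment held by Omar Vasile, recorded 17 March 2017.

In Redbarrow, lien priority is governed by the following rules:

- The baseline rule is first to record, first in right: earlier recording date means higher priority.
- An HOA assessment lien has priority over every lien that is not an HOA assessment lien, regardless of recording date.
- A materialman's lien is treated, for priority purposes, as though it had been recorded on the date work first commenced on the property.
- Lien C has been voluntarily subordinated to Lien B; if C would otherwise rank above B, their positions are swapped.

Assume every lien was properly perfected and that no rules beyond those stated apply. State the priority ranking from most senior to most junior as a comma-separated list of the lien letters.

First, effective dates: A's effective date is 2 November 2017, when work began.
B is an HOA assessment lien and takes priority over every other lien.
Among the remaining liens, by effective date: C (28 October 2016), F (17 March 2017), A (2 November 2017), D (28 December 2017), E (12 March 2018).
C is already junior to B, so the subordination agreement changes nothing.

B, C, F, A, D, E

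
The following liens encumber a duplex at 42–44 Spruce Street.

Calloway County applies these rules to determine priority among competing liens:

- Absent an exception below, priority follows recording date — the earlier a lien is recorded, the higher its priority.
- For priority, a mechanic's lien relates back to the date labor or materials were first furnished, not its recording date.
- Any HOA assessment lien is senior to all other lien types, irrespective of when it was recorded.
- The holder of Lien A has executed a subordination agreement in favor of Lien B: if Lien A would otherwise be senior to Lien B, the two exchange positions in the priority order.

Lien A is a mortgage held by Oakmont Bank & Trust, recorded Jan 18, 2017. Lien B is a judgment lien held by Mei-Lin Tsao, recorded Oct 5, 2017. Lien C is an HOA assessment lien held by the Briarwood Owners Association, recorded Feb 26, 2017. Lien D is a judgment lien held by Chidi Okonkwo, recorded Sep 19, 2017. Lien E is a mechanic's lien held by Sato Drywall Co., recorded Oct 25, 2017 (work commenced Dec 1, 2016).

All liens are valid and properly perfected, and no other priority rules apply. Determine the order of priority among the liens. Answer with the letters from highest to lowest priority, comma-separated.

Effective dates: E relates back to Dec 1, 2016 (work commenced).
C, as an HOA assessment lien, has superpriority and ranks first.
Among the remaining liens, by effective date: E (Dec 1, 2016), A (Jan 18, 2017), D (Sep 19, 2017), B (Oct 5, 2017).
Because A would otherwise rank above B, the subordination swaps them.

C, E, B, D, A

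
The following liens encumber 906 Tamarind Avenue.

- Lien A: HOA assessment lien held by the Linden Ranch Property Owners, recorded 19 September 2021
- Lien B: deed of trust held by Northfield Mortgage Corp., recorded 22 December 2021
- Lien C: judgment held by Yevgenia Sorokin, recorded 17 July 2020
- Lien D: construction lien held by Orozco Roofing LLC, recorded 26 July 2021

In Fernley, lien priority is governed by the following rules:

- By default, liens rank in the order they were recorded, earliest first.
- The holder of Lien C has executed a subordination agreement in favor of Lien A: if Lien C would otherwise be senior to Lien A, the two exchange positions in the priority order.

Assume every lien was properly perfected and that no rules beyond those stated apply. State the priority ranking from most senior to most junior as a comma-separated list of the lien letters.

A, D, C, B

By effective date: C (17 July 2020), D (26 July 2021), A (19 September 2021), B (22 December 2021).
Because C would otherwise rank above A, the subordination swaps them.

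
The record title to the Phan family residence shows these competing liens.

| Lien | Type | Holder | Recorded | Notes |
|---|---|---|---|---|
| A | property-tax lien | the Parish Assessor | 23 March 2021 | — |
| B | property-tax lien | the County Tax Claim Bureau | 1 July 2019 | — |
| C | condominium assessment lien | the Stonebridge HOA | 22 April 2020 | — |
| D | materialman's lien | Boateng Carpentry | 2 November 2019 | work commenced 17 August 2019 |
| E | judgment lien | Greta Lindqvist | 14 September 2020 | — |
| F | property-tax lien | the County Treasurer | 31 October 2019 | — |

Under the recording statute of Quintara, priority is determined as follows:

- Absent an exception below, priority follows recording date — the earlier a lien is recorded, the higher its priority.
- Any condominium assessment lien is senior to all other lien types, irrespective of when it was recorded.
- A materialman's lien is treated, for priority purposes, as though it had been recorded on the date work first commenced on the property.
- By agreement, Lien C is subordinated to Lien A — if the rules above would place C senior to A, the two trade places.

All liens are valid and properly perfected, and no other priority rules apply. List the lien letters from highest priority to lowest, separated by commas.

A, B, D, F, E, C

First, effective dates: D's effective date is 17 August 2019, when work began.
As a condominium assessment lien, C is senior to every other lien.
Among the remaining liens, by effective date: B (1 July 2019), D (17 August 2019), F (31 October 2019), E (14 September 2020), A (23 March 2021).
C would otherwise be senior to A, so under the subordination agreement C and A exchange positions.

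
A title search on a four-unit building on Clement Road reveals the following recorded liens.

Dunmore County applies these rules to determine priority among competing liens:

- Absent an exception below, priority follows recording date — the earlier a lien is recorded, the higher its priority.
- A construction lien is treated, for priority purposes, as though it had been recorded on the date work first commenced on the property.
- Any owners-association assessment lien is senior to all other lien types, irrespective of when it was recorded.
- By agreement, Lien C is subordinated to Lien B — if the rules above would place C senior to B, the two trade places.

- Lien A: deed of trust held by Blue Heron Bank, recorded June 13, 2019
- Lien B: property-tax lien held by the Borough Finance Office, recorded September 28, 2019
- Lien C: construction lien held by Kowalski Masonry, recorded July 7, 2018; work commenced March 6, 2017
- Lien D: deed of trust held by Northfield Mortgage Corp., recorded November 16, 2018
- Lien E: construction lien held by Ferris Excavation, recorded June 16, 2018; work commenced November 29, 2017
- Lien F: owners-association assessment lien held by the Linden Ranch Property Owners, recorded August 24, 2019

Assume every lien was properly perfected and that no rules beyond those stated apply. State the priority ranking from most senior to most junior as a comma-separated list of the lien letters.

Adjusting effective dates: C is treated as recorded March 6, 2017, the work-commencement date; E is treated as recorded November 29, 2017, the work-commencement date.
As an owners-association assessment lien, F is senior to every other lien.
Ordering the rest by effective date: C (March 6, 2017), E (November 29, 2017), D (November 16, 2018), A (June 13, 2019), B (September 28, 2019).
The subordination applies — C was senior to B — so C and B swap.

F, B, E, D, A, C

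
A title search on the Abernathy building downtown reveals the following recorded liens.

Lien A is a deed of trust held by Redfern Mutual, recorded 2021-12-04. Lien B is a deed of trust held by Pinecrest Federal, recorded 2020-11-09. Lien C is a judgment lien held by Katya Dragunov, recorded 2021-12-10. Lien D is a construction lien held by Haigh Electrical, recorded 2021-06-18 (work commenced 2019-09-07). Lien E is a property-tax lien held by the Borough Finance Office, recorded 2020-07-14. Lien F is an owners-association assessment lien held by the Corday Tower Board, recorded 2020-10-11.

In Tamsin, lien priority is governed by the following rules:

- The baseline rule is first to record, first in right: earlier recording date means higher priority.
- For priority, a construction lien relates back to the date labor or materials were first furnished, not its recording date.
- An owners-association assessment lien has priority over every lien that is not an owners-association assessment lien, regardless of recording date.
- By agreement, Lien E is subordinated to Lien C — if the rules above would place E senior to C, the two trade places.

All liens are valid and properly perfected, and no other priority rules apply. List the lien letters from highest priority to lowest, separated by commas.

Effective dates: D is treated as recorded 2019-09-07, the work-commencement date.
As an owners-association assessment lien, F is senior to every other lien.
Ordering the rest by effective date: D (2019-09-07), E (2020-07-14), B (2020-11-09), A (2021-12-04), C (2021-12-10).
The subordination applies — E was senior to C — so E and C swap.

F, D, C, B, A, E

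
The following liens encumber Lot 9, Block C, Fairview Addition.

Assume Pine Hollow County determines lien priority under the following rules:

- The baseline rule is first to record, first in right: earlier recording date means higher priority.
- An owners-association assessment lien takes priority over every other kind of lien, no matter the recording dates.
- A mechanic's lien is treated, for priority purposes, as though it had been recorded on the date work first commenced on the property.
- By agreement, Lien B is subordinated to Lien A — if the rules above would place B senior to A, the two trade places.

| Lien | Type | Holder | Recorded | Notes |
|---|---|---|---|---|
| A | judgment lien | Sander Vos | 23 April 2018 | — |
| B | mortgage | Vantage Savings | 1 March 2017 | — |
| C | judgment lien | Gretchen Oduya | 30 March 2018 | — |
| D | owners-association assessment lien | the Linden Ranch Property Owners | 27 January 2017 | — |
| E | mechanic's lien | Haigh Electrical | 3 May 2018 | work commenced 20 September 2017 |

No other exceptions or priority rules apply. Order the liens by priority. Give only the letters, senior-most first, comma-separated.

D, A, E, C, B

Effective dates after the stated exceptions: E is treated as recorded 20 September 2017, the work-commencement date.
As an owners-association assessment lien, D is senior to every other lien.
Remaining liens by effective date: B (1 March 2017), E (20 September 2017), C (30 March 2018), A (23 April 2018).
Because B would otherwise rank above A, the subordination swaps them.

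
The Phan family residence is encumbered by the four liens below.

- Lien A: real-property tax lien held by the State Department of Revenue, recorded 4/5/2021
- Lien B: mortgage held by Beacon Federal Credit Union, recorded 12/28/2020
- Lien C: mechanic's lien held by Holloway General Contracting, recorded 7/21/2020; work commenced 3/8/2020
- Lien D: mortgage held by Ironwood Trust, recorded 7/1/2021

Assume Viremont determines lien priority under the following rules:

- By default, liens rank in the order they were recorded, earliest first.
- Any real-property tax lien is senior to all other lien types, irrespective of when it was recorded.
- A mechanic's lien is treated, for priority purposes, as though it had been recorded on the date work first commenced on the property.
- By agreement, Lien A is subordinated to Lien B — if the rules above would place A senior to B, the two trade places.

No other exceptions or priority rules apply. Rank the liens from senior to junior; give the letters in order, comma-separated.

First, effective dates: C's effective date is 3/8/2020, when work began.
A is a real-property tax lien and takes priority over every other lien.
Remaining liens by effective date: C (3/8/2020), B (12/28/2020), D (7/1/2021).
A is senior to B before the subordination, so the two trade places.

B, C, A, D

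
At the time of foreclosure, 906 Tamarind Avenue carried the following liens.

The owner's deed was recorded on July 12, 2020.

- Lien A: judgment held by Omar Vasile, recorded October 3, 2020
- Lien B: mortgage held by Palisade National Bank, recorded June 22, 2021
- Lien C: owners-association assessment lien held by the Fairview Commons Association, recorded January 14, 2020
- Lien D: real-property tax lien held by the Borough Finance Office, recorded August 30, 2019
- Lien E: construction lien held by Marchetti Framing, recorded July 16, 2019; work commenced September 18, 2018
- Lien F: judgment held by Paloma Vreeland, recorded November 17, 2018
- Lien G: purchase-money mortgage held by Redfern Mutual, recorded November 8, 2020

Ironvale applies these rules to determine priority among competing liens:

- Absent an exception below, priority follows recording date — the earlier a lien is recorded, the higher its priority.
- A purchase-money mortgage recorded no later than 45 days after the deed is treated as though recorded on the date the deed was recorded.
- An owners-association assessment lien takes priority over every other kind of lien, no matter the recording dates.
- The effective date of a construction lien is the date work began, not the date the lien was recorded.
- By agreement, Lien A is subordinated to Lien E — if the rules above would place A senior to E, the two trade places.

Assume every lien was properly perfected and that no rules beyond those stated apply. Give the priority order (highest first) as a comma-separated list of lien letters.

Effective dates: E relates back to September 18, 2018 (work commenced); G was recorded 119 days after the deed, outside the 45-day window, so it keeps its recording date.
C is an owners-association assessment lien and takes priority over every other lien.
The other liens, earliest effective date first: E (September 18, 2018), F (November 17, 2018), D (August 30, 2019), A (October 3, 2020), G (November 8, 2020), B (June 22, 2021).
A is already junior to E, so the subordination agreement changes nothing.

C, E, F, D, A, G, B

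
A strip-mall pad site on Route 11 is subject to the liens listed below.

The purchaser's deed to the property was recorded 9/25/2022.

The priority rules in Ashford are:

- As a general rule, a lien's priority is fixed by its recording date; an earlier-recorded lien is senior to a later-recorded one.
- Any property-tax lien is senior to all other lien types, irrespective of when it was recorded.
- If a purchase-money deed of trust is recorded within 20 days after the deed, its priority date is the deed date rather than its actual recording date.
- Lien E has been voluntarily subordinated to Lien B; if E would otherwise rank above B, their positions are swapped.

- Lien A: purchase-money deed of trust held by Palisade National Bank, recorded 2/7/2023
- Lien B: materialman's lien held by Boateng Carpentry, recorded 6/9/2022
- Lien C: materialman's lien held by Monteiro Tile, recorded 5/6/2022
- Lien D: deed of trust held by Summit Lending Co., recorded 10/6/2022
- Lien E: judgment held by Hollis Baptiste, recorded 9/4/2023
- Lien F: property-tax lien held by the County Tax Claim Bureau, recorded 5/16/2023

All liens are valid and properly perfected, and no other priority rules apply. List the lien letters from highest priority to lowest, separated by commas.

Effective dates: A was recorded 135 days after the deed, outside the 20-day window, so it keeps its recording date.
As a property-tax lien, F is senior to every other lien.
Among the remaining liens, by effective date: C (5/6/2022), B (6/9/2022), D (10/6/2022), A (2/7/2023), E (9/4/2023).
E is already junior to B, so the subordination agreement changes nothing.

F, C, B, D, A, E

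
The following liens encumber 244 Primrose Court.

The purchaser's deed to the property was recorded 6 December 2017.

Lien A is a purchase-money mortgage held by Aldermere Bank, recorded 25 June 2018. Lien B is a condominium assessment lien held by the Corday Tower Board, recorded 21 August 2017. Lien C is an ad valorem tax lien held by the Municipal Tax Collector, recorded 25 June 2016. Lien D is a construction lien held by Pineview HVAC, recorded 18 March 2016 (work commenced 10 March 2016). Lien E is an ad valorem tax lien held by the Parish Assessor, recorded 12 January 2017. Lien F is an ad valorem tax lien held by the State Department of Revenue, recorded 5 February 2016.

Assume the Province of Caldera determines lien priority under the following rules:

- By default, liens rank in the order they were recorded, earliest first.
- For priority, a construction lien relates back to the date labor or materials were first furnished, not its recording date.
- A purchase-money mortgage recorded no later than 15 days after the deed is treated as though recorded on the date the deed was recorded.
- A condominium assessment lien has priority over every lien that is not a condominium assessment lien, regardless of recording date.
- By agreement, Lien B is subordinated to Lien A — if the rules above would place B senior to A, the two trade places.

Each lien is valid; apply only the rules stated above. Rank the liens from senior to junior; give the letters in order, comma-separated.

First, effective dates: A was recorded 201 days after the deed — beyond 15 days — so no relation-back applies; D relates back to 10 March 2016 (work commenced).
B is a condominium assessment lien, so it outranks all other liens regardless of date.
Among the remaining liens, by effective date: F (5 February 2016), D (10 March 2016), C (25 June 2016), E (12 January 2017), A (25 June 2018).
Because B would otherwise rank above A, the subordination swaps them.

A, F, D, C, E, B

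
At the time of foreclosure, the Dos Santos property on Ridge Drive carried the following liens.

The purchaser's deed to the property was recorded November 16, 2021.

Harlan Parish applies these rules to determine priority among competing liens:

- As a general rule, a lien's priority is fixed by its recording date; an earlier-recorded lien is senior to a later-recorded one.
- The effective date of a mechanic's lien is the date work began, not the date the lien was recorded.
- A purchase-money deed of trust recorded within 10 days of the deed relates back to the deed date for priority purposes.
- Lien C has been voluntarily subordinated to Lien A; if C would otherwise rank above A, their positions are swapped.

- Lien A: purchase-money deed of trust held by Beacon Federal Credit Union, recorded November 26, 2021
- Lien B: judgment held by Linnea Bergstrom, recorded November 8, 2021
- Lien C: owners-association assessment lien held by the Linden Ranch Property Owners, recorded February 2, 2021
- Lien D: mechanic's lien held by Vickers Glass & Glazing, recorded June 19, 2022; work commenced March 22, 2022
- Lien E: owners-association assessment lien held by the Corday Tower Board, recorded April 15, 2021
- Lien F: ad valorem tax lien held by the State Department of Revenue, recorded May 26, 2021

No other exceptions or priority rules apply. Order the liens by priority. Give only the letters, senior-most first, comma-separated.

Effective dates: A was recorded within the 10-day window, so its effective date is the deed date November 16, 2021; D relates back to March 22, 2022 (work commenced).
Ordering by effective date: C (February 2, 2021), E (April 15, 2021), F (May 26, 2021), B (November 8, 2021), A (November 16, 2021), D (March 22, 2022).
C would otherwise be senior to A, so under the subordination agreement C and A exchange positions.

A, E, F, B, C, D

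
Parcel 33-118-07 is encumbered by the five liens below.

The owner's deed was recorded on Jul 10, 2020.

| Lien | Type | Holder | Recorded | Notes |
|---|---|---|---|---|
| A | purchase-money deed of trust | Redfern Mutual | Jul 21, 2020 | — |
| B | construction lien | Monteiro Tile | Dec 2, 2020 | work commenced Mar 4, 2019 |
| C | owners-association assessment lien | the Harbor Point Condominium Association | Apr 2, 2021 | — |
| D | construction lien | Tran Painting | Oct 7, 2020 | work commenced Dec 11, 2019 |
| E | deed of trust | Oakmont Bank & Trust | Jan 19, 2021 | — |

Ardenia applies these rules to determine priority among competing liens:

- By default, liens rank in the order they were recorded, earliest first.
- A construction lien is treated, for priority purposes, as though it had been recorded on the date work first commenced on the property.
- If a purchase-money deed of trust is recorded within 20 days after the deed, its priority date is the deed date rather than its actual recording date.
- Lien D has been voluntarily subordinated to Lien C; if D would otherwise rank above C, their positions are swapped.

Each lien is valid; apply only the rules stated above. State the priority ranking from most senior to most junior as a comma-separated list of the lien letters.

B, C, A, E, D

Effective dates: A's effective date is the deed date, Jul 10, 2020; B's effective date is Mar 4, 2019, when work began; D's effective date is Dec 11, 2019, when work began.
Ordering by effective date: B (Mar 4, 2019), D (Dec 11, 2019), A (Jul 10, 2020), E (Jan 19, 2021), C (Apr 2, 2021).
Because D would otherwise rank above C, the subordination swaps them.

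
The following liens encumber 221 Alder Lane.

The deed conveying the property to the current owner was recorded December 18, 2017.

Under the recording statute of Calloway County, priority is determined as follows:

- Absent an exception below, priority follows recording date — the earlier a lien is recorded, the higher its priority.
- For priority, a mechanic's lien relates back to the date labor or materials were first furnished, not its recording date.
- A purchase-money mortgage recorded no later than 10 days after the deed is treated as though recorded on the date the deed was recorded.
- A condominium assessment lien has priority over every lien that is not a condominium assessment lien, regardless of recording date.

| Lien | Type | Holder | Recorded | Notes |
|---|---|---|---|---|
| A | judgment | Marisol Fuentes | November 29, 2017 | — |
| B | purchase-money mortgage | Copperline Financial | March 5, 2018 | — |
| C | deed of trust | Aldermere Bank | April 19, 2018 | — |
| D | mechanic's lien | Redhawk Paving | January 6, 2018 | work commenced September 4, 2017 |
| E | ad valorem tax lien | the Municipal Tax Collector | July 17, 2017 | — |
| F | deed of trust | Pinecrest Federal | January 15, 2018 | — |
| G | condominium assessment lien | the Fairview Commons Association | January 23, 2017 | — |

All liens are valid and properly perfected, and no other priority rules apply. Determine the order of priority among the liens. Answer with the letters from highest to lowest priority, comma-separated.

Adjusting effective dates: B missed the 10-day window (77 days after the deed), so its recording date stands; D's effective date is September 4, 2017, when work began.
G is a condominium assessment lien and takes priority over every other lien.
Remaining liens by effective date: E (July 17, 2017), D (September 4, 2017), A (November 29, 2017), F (January 15, 2018), B (March 5, 2018), C (April 19, 2018).

G, E, D, A, F, B, C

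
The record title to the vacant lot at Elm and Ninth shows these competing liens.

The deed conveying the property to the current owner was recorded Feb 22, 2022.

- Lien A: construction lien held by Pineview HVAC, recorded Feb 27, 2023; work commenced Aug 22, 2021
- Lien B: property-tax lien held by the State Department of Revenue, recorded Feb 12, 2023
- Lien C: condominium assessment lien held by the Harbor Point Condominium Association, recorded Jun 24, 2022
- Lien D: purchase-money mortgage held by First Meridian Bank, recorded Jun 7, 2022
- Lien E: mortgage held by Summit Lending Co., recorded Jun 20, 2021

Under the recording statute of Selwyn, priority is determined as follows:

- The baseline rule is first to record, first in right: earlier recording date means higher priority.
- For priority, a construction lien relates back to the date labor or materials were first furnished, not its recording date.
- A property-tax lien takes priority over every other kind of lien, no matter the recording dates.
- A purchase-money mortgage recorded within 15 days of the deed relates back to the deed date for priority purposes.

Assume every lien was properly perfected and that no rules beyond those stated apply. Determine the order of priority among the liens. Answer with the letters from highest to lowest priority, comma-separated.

First, effective dates: A relates back to Aug 22, 2021 (work commenced); D was recorded 105 days after the deed, outside the 15-day window, so it keeps its recording date.
B is a property-tax lien and takes priority over every other lien.
Among the remaining liens, by effective date: E (Jun 20, 2021), A (Aug 22, 2021), D (Jun 7, 2022), C (Jun 24, 2022).

B, E, A, D, C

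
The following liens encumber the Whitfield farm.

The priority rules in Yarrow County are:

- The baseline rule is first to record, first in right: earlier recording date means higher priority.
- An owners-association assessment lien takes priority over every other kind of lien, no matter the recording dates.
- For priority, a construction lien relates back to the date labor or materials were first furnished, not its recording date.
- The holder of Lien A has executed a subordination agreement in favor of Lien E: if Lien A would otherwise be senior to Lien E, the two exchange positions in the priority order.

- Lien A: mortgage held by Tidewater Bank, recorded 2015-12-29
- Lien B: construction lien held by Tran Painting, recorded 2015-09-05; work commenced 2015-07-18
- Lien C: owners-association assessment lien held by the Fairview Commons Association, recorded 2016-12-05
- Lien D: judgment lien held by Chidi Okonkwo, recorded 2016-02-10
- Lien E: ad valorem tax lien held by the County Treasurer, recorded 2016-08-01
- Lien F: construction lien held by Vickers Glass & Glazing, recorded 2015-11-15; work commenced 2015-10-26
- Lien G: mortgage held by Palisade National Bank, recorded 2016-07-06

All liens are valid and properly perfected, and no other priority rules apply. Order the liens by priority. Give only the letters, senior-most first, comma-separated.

C, B, F, E, D, G, A

Adjusting effective dates: B's effective date is 2015-07-18, when work began; F is treated as recorded 2015-10-26, the work-commencement date.
C, as an owners-association assessment lien, has superpriority and ranks first.
Among the remaining liens, by effective date: B (2015-07-18), F (2015-10-26), A (2015-12-29), D (2016-02-10), G (2016-07-06), E (2016-08-01).
A would otherwise be senior to E, so under the subordination agreement A and E exchange positions.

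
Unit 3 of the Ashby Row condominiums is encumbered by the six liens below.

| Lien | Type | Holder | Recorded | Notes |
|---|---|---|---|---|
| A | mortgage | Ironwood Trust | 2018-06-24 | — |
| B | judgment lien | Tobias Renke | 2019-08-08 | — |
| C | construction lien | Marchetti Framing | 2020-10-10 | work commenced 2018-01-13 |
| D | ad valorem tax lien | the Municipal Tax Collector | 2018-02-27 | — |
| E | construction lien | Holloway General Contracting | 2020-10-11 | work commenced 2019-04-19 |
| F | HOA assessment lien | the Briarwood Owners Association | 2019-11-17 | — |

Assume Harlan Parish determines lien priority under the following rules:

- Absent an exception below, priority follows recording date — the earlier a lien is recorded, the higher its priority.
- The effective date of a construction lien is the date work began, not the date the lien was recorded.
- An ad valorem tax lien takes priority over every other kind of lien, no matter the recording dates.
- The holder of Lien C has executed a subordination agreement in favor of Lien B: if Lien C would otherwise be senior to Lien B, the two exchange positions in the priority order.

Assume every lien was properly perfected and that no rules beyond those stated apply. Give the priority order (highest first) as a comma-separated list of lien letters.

First, effective dates: C's effective date is 2018-01-13, when work began; E is treated as recorded 2019-04-19, the work-commencement date.
D is an ad valorem tax lien, so it outranks all other liens regardless of date.
Remaining liens by effective date: C (2018-01-13), A (2018-06-24), E (2019-04-19), B (2019-08-08), F (2019-11-17).
C would otherwise be senior to B, so under the subordination agreement C and B exchange positions.

D, B, A, E, C, F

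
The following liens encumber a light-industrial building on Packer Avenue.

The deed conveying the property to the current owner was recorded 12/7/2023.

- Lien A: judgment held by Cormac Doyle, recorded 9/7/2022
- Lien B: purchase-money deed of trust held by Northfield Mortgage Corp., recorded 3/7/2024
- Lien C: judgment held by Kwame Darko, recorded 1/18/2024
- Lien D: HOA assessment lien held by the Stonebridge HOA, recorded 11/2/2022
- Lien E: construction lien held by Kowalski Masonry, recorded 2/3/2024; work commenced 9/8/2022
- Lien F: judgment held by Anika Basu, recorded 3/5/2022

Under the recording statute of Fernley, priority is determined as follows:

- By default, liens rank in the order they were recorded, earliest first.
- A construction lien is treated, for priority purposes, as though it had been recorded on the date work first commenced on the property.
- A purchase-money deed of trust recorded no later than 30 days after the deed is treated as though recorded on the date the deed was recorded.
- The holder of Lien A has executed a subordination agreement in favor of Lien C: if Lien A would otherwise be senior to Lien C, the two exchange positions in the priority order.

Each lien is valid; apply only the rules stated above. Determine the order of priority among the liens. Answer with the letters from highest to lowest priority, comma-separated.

Effective dates: B was recorded 91 days after the deed — beyond 30 days — so no relation-back applies; E's effective date is 9/8/2022, when work began.
Sorted by effective date: F (3/5/2022), A (9/7/2022), E (9/8/2022), D (11/2/2022), C (1/18/2024), B (3/7/2024).
The subordination applies — A was senior to C — so A and C swap.

F, C, E, D, A, B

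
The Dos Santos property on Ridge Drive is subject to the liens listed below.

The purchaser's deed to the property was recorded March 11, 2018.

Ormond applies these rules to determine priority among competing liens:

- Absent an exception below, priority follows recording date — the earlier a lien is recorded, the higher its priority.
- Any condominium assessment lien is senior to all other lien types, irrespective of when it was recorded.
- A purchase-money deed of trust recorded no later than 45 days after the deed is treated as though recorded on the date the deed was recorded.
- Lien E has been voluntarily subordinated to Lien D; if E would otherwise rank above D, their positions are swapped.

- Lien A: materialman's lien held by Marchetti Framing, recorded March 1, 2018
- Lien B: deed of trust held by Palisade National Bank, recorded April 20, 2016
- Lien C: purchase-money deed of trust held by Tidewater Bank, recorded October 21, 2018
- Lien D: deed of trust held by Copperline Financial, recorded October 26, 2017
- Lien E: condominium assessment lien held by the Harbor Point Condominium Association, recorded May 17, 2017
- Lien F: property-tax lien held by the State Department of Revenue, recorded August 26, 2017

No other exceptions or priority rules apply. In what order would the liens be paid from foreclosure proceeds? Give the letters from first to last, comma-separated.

D, B, F, E, A, C

Effective dates after the stated exceptions: C missed the 45-day window (224 days after the deed), so its recording date stands.
E, as a condominium assessment lien, has superpriority and ranks first.
Ordering the rest by effective date: B (April 20, 2016), F (August 26, 2017), D (October 26, 2017), A (March 1, 2018), C (October 21, 2018).
The subordination applies — E was senior to D — so E and D swap.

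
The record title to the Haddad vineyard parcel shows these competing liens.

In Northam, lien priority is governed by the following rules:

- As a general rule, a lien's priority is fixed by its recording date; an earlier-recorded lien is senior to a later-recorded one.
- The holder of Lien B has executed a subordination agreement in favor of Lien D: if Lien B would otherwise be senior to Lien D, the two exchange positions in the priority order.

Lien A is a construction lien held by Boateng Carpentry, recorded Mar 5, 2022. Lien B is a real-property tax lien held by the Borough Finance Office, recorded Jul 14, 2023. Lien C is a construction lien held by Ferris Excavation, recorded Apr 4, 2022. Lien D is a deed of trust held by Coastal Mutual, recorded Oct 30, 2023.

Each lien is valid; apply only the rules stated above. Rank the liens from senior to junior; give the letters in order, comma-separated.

Ordering by effective date: A (Mar 5, 2022), C (Apr 4, 2022), B (Jul 14, 2023), D (Oct 30, 2023).
Because B would otherwise rank above D, the subordination swaps them.

A, C, D, B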